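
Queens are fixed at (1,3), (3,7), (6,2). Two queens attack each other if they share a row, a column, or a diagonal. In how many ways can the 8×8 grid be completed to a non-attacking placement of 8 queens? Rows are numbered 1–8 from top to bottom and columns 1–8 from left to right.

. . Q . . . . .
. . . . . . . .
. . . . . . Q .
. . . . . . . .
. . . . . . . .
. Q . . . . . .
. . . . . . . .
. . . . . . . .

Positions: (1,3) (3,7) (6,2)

2

Branch on row 2: col 1 → 1; col 5 → 1.
Sum: 1 + 1 = 2.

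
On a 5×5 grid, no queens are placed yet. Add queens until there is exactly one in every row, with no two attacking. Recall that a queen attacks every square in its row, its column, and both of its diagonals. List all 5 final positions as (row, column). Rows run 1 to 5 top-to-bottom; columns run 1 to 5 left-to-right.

Row 1: Safe: 1, 2, 3, 4, 5. Place at column 4.
Row 2: attacked by (1,4)→{3,4,5}. Safe: 1, 2. Place at column 1.
Row 3: attacked by (1,4)→{2,4}; (2,1)→{1,2}. Safe: 3, 5. Place at column 3.
Row 4: attacked by (1,4)→{1,4}; (2,1)→{1,3}; (3,3)→{2,3,4}. Safe: 5. Place at column 5.
Row 5: attacked by (1,4)→{4}; (2,1)→{1,4}; (3,3)→{1,3,5}; (4,5)→{4,5}. Safe: 2. Place at column 2.
Columns [4, 1, 3, 5, 2], r−c [-3, 1, 0, -1, 3], r+c [5, 3, 6, 9, 7] are all distinct, so no two queens attack.

(1,4) (2,1) (3,3) (4,5) (5,2)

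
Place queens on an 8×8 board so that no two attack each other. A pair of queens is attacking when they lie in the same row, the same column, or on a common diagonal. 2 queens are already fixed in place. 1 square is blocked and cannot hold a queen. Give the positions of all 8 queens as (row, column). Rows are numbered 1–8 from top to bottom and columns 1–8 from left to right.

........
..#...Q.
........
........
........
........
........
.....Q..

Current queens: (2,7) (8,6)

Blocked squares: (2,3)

(1,4) (2,7) (3,3) (4,8) (5,2) (6,5) (7,1) (8,6)

Row 1: attacked by (2,7)→{6,7,8}; (8,6)→{6}. Safe: 1, 2, 3, 4, 5. Place at column 4.
Row 3: attacked by (1,4)→{2,4,6}; (2,7)→{6,7,8}; (8,6)→{1,6}. Safe: 3, 5. Place at column 3.
Row 4: attacked by (1,4)→{1,4,7}; (2,7)→{5,7}; (3,3)→{2,3,4}; (8,6)→{2,6}. Safe: 8. Place at column 8.
Row 5: attacked by (1,4)→{4,8}; (2,7)→{4,7}; (3,3)→{1,3,5}; (4,8)→{7,8}; (8,6)→{3,6}. Safe: 2. Place at column 2.
Row 6: attacked by (1,4)→{4}; (2,7)→{3,7}; (3,3)→{3,6}; (4,8)→{6,8}; (5,2)→{1,2,3}; (8,6)→{4,6,8}. Safe: 5. Place at column 5.
Row 7: attacked by (1,4)→{4}; (2,7)→{2,7}; (3,3)→{3,7}; (4,8)→{5,8}; (5,2)→{2,4}; (6,5)→{4,5,6}; (8,6)→{5,6,7}. Safe: 1. Place at column 1.
Columns [4, 7, 3, 8, 2, 5, 1, 6], r−c [-3, -5, 0, -4, 3, 1, 6, 2], r+c [5, 9, 6, 12, 7, 11, 8, 14] are all distinct, so no two queens attack.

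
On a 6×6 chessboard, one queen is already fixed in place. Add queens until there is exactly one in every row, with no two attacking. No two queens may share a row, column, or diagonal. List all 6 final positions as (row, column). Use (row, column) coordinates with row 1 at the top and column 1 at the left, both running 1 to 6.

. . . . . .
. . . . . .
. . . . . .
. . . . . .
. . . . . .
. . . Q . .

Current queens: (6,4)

(1,3) (2,6) (3,2) (4,5) (5,1) (6,4)

Row 1: attacked by (6,4)→{4}. Safe: 1, 2, 3, 5, 6. Place at column 3.
Row 2: attacked by (1,3)→{2,3,4}; (6,4)→{4}. Safe: 1, 5, 6. Place at column 6.
Row 3: attacked by (1,3)→{1,3,5}; (2,6)→{5,6}; (6,4)→{1,4}. Safe: 2. Place at column 2.
Row 4: attacked by (1,3)→{3,6}; (2,6)→{4,6}; (3,2)→{1,2,3}; (6,4)→{2,4,6}. Safe: 5. Place at column 5.
Row 5: attacked by (1,3)→{3}; (2,6)→{3,6}; (3,2)→{2,4}; (4,5)→{4,5,6}; (6,4)→{3,4,5}. Safe: 1. Place at column 1.
Columns [3, 6, 2, 5, 1, 4], r−c [-2, -4, 1, -1, 4, 2], r+c [4, 8, 5, 9, 6, 10] are all distinct, so no two queens attack.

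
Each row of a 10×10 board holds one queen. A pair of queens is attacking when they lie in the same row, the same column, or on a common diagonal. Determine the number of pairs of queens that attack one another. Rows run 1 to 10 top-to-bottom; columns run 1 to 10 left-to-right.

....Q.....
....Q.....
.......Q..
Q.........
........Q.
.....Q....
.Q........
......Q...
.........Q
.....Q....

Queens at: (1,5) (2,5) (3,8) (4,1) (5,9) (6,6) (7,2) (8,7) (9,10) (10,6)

Same column: (1,5)–(2,5) (column 5); (6,6)–(10,6) (column 6).
Same diagonal: (1,5)–(5,9) (|1−5| = |5−9| = 4).
Total attacking pairs: 3.

3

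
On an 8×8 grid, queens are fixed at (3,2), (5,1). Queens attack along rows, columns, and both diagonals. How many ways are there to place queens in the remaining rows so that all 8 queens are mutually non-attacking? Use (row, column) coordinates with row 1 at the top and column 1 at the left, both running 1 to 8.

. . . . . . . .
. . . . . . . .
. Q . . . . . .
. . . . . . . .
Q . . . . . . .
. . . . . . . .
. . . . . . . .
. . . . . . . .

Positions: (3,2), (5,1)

3

Branch on row 1: col 3 → 2; col 6 → 1; col 7 → 0; col 8 → 0.
Sum: 2 + 1 + 0 + 0 = 3.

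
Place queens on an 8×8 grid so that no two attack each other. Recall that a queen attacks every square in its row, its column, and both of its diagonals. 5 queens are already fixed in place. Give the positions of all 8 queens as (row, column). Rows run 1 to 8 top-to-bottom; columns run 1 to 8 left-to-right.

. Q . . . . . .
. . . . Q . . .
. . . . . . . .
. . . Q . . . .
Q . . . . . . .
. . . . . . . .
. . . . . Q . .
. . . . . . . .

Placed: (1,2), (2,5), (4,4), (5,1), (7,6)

(1,2) (2,5) (3,7) (4,4) (5,1) (6,8) (7,6) (8,3)

Row 3: attacked by (1,2)→{2,4}; (2,5)→{4,5,6}; (4,4)→{3,4,5}; (5,1)→{1,3}; (7,6)→{2,6}. Safe: 7, 8. Place at column 7.
Row 6: attacked by (1,2)→{2,7}; (2,5)→{1,5}; (3,7)→{4,7}; (4,4)→{2,4,6}; (5,1)→{1,2}; (7,6)→{5,6,7}. Safe: 3, 8. Place at column 8.
Row 8: attacked by (1,2)→{2}; (2,5)→{5}; (3,7)→{2,7}; (4,4)→{4,8}; (5,1)→{1,4}; (6,8)→{6,8}; (7,6)→{5,6,7}. Safe: 3. Place at column 3.
Columns [2, 5, 7, 4, 1, 8, 6, 3], r−c [-1, -3, -4, 0, 4, -2, 1, 5], r+c [3, 7, 10, 8, 6, 14, 13, 11] are all distinct, so no two queens attack.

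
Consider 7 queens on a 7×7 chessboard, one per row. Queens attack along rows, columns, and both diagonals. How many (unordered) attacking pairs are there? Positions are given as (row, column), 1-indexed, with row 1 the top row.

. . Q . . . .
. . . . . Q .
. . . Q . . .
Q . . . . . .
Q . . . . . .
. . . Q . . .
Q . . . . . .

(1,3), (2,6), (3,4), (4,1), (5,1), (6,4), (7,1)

5

Same column: (3,4)–(6,4) (column 4); (4,1)–(5,1) (column 1); (4,1)–(7,1) (column 1); (5,1)–(7,1) (column 1).
Same diagonal: (2,6)–(7,1) (|2−7| = |6−1| = 5).
Total attacking pairs: 5.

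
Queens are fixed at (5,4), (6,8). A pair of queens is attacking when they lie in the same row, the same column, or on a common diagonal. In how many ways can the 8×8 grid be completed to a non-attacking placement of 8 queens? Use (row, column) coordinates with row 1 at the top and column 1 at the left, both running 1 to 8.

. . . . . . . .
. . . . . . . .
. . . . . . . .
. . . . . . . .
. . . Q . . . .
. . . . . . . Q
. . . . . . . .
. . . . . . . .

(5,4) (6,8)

3

Branch on row 1: col 1 → 0; col 2 → 1; col 5 → 0; col 6 → 2; col 7 → 0.
Sum: 0 + 1 + 0 + 2 + 0 = 3.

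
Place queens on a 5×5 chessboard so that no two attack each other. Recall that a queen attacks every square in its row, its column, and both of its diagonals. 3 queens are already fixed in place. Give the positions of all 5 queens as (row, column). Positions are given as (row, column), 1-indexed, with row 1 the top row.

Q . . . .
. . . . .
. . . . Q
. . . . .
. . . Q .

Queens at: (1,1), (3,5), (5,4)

(1,1) (2,3) (3,5) (4,2) (5,4)

Row 2: attacked by (1,1)→{1,2}; (3,5)→{4,5}; (5,4)→{1,4}. Safe: 3. Place at column 3.
Row 4: attacked by (1,1)→{1,4}; (2,3)→{1,3,5}; (3,5)→{4,5}; (5,4)→{3,4,5}. Safe: 2. Place at column 2.
Columns [1, 3, 5, 2, 4], r−c [0, -1, -2, 2, 1], r+c [2, 5, 8, 6, 9] are all distinct, so no two queens attack.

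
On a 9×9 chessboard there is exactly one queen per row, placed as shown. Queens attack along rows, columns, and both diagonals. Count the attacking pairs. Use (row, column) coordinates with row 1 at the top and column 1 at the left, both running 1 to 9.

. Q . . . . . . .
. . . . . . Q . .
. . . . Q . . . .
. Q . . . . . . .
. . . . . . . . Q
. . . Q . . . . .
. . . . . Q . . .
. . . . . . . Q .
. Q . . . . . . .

4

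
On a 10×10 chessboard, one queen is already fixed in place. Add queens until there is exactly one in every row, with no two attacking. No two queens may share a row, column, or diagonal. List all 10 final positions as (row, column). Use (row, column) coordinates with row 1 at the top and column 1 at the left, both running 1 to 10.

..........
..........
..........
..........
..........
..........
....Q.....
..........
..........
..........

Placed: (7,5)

Row 1: attacked by (7,5)→{5}. Safe: 1, 2, 3, 4, 6, 7, 8, 9, 10. Place at column 1.
Row 2: attacked by (1,1)→{1,2}; (7,5)→{5,10}. Safe: 3, 4, 6, 7, 8, 9. Place at column 9.
Row 3: attacked by (1,1)→{1,3}; (2,9)→{8,9,10}; (7,5)→{1,5,9}. Safe: 2, 4, 6, 7. Place at column 6.
Row 4: attacked by (1,1)→{1,4}; (2,9)→{7,9}; (3,6)→{5,6,7}; (7,5)→{2,5,8}. Safe: 3, 10. Place at column 3.
Row 5: attacked by (1,1)→{1,5}; (2,9)→{6,9}; (3,6)→{4,6,8}; (4,3)→{2,3,4}; (7,5)→{3,5,7}. Safe: 10. Place at column 10.
Row 6: attacked by (1,1)→{1,6}; (2,9)→{5,9}; (3,6)→{3,6,9}; (4,3)→{1,3,5}; (5,10)→{9,10}; (7,5)→{4,5,6}. Safe: 2, 7, 8. Place at column 8.
Row 8: attacked by (1,1)→{1,8}; (2,9)→{3,9}; (3,6)→{1,6}; (4,3)→{3,7}; (5,10)→{7,10}; (6,8)→{6,8,10}; (7,5)→{4,5,6}. Safe: 2. Place at column 2.
Row 9: attacked by (1,1)→{1,9}; (2,9)→{2,9}; (3,6)→{6}; (4,3)→{3,8}; (5,10)→{6,10}; (6,8)→{5,8}; (7,5)→{3,5,7}; (8,2)→{1,2,3}. Safe: 4. Place at column 4.
Row 10: attacked by (1,1)→{1,10}; (2,9)→{1,9}; (3,6)→{6}; (4,3)→{3,9}; (5,10)→{5,10}; (6,8)→{4,8}; (7,5)→{2,5,8}; (8,2)→{2,4}; (9,4)→{3,4,5}. Safe: 7. Place at column 7.
Columns [1, 9, 6, 3, 10, 8, 5, 2, 4, 7], r−c [0, -7, -3, 1, -5, -2, 2, 6, 5, 3], r+c [2, 11, 9, 7, 15, 14, 12, 10, 13, 17] are all distinct, so no two queens attack.

(1,1) (2,9) (3,6) (4,3) (5,10) (6,8) (7,5) (8,2) (9,4) (10,7)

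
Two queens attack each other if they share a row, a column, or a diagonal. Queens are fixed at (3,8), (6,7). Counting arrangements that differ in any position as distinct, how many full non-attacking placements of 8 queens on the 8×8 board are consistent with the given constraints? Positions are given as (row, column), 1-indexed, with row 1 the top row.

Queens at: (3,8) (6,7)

Branch on row 1: col 1 → 1; col 3 → 3; col 4 → 1; col 5 → 3.
Sum: 1 + 3 + 1 + 3 = 8.

8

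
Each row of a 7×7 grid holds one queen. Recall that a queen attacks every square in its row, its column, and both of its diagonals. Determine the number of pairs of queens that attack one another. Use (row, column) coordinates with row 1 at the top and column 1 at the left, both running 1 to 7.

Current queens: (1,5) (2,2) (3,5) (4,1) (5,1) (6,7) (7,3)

Same column: (1,5)–(3,5) (column 5); (4,1)–(5,1) (column 1).
Same diagonal: (1,5)–(5,1) (|1−5| = |5−1| = 4); (5,1)–(7,3) (|5−7| = |1−3| = 2).
Total attacking pairs: 4.

4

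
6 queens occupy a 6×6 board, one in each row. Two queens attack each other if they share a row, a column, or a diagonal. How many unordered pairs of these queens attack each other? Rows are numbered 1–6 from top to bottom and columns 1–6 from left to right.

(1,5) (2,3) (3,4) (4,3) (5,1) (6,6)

4

Same column: (2,3)–(4,3) (column 3).
Same diagonal: (1,5)–(5,1) (|1−5| = |5−1| = 4); (2,3)–(3,4) (|2−3| = |3−4| = 1); (3,4)–(4,3) (|3−4| = |4−3| = 1).
Total attacking pairs: 4.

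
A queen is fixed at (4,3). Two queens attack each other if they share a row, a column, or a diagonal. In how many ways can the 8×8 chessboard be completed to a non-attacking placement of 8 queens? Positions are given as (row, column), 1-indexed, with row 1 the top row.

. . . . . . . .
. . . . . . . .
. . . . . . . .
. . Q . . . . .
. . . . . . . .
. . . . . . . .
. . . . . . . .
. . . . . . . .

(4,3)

Branch on row 1: col 1 → 1; col 2 → 1; col 4 → 6; col 5 → 1; col 7 → 1; col 8 → 2.
Sum: 1 + 1 + 6 + 1 + 1 + 2 = 12.

12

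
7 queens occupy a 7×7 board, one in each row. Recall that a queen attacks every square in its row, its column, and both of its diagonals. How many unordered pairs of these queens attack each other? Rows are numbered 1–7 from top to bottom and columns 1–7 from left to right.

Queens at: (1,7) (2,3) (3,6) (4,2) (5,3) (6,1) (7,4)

Same column: (2,3)–(5,3) (column 3).
Same diagonal: (1,7)–(5,3) (|1−5| = |7−3| = 4); (4,2)–(5,3) (|4−5| = |2−3| = 1).
Total attacking pairs: 3.

3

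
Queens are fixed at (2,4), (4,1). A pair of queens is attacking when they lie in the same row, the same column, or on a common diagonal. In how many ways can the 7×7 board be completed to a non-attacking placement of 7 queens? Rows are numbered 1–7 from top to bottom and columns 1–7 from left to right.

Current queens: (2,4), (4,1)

2

Branch on row 1: col 2 → 1; col 6 → 1; col 7 → 0.
Sum: 1 + 1 + 0 = 2.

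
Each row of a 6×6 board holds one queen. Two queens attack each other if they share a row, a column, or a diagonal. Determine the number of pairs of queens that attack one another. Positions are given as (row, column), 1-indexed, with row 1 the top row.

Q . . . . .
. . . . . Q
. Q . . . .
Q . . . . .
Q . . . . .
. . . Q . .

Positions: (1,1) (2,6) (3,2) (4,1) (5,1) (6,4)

Same column: (1,1)–(4,1) (column 1); (1,1)–(5,1) (column 1); (4,1)–(5,1) (column 1).
Same diagonal: (3,2)–(4,1) (|3−4| = |2−1| = 1).
Total attacking pairs: 4.

4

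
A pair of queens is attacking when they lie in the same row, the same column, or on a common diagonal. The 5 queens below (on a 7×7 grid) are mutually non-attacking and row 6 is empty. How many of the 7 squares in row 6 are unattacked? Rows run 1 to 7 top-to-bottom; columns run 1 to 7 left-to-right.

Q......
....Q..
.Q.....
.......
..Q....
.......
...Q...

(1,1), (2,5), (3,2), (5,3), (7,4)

(1,1) attacks row 6 at column 1 and diagonals 6.
(2,5) attacks row 6 at column 5 and diagonals 1.
(3,2) attacks row 6 at column 2 and diagonals 5.
(5,3) attacks row 6 at column 3 and diagonals 2, 4.
(7,4) attacks row 6 at column 4 and diagonals 3, 5.
Attacked columns: {1, 2, 3, 4, 5, 6}. Safe: {7}.

1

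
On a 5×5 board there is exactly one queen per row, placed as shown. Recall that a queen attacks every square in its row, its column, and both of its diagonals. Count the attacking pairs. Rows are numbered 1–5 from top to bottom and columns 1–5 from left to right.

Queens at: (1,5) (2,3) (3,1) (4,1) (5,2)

3

Same column: (3,1)–(4,1) (column 1).
Same diagonal: (2,3)–(4,1) (|2−4| = |3−1| = 2); (4,1)–(5,2) (|4−5| = |1−2| = 1).
Total attacking pairs: 3.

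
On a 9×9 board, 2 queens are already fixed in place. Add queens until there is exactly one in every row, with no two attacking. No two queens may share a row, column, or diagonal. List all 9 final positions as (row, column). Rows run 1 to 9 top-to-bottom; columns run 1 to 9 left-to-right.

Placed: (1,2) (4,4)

(1,2) (2,9) (3,6) (4,4) (5,7) (6,1) (7,3) (8,5) (9,8)

Row 2: attacked by (1,2)→{1,2,3}; (4,4)→{2,4,6}. Safe: 5, 7, 8, 9. Place at column 9.
Row 3: attacked by (1,2)→{2,4}; (2,9)→{8,9}; (4,4)→{3,4,5}. Safe: 1, 6, 7. Place at column 6.
Row 5: attacked by (1,2)→{2,6}; (2,9)→{6,9}; (3,6)→{4,6,8}; (4,4)→{3,4,5}. Safe: 1, 7. Place at column 7.
Row 6: attacked by (1,2)→{2,7}; (2,9)→{5,9}; (3,6)→{3,6,9}; (4,4)→{2,4,6}; (5,7)→{6,7,8}. Safe: 1. Place at column 1.
Row 7: attacked by (1,2)→{2,8}; (2,9)→{4,9}; (3,6)→{2,6}; (4,4)→{1,4,7}; (5,7)→{5,7,9}; (6,1)→{1,2}. Safe: 3. Place at column 3.
Row 8: attacked by (1,2)→{2,9}; (2,9)→{3,9}; (3,6)→{1,6}; (4,4)→{4,8}; (5,7)→{4,7}; (6,1)→{1,3}; (7,3)→{2,3,4}. Safe: 5. Place at column 5.
Row 9: attacked by (1,2)→{2}; (2,9)→{2,9}; (3,6)→{6}; (4,4)→{4,9}; (5,7)→{3,7}; (6,1)→{1,4}; (7,3)→{1,3,5}; (8,5)→{4,5,6}. Safe: 8. Place at column 8.
Columns [2, 9, 6, 4, 7, 1, 3, 5, 8], r−c [-1, -7, -3, 0, -2, 5, 4, 3, 1], r+c [3, 11, 9, 8, 12, 7, 10, 13, 17] are all distinct, so no two queens attack.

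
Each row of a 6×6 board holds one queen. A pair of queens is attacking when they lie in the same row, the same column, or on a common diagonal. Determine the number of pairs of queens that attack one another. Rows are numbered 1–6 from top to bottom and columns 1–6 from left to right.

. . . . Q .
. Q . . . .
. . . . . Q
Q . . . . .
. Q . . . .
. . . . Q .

3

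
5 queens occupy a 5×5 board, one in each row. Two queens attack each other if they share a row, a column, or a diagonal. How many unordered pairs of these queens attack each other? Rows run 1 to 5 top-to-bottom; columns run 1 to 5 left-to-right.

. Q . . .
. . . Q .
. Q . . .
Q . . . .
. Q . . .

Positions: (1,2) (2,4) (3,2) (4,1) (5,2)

5

Same column: (1,2)–(3,2) (column 2); (1,2)–(5,2) (column 2); (3,2)–(5,2) (column 2).
Same diagonal: (3,2)–(4,1) (|3−4| = |2−1| = 1); (4,1)–(5,2) (|4−5| = |1−2| = 1).
Total attacking pairs: 5.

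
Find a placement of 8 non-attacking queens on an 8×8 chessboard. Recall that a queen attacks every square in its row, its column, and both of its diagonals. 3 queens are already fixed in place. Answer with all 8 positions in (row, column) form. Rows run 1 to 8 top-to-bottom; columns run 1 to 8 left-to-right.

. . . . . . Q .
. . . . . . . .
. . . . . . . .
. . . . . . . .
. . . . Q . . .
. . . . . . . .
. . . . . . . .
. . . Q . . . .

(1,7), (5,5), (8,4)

Row 2: attacked by (1,7)→{6,7,8}; (5,5)→{2,5,8}; (8,4)→{4}. Safe: 1, 3. Place at column 3.
Row 3: attacked by (1,7)→{5,7}; (2,3)→{2,3,4}; (5,5)→{3,5,7}; (8,4)→{4}. Safe: 1, 6, 8. Place at column 8.
Row 4: attacked by (1,7)→{4,7}; (2,3)→{1,3,5}; (3,8)→{7,8}; (5,5)→{4,5,6}; (8,4)→{4,8}. Safe: 2. Place at column 2.
Row 6: attacked by (1,7)→{2,7}; (2,3)→{3,7}; (3,8)→{5,8}; (4,2)→{2,4}; (5,5)→{4,5,6}; (8,4)→{2,4,6}. Safe: 1. Place at column 1.
Row 7: attacked by (1,7)→{1,7}; (2,3)→{3,8}; (3,8)→{4,8}; (4,2)→{2,5}; (5,5)→{3,5,7}; (6,1)→{1,2}; (8,4)→{3,4,5}. Safe: 6. Place at column 6.
Columns [7, 3, 8, 2, 5, 1, 6, 4], r−c [-6, -1, -5, 2, 0, 5, 1, 4], r+c [8, 5, 11, 6, 10, 7, 13, 12] are all distinct, so no two queens attack.

(1,7) (2,3) (3,8) (4,2) (5,5) (6,1) (7,6) (8,4)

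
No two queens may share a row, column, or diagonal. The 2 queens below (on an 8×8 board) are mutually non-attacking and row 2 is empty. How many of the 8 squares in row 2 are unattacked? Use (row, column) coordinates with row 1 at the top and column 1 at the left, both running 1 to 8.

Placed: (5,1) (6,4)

5

(5,1) attacks row 2 at column 1 and diagonals 4.
(6,4) attacks row 2 at column 4 and diagonals 8.
Attacked columns: {1, 4, 8}. Safe: {2, 3, 5, 6, 7}.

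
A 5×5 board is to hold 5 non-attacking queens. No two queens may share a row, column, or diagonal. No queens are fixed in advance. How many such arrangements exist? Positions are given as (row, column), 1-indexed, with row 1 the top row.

10

Branch on row 1: col 1 → 2; col 2 → 2; col 3 → 2; col 4 → 2; col 5 → 2.
Sum: 2 + 2 + 2 + 2 + 2 = 10.
(This is the classic 5-queens count.)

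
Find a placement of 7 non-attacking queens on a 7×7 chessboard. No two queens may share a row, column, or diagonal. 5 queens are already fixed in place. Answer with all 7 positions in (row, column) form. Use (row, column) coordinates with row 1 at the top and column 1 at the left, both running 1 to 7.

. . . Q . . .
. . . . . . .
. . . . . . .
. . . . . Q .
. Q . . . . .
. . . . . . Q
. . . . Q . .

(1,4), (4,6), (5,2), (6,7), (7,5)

(1,4) (2,1) (3,3) (4,6) (5,2) (6,7) (7,5)

Row 2: attacked by (1,4)→{3,4,5}; (4,6)→{4,6}; (5,2)→{2,5}; (6,7)→{3,7}; (7,5)→{5}. Safe: 1. Place at column 1.
Row 3: attacked by (1,4)→{2,4,6}; (2,1)→{1,2}; (4,6)→{5,6,7}; (5,2)→{2,4}; (6,7)→{4,7}; (7,5)→{1,5}. Safe: 3. Place at column 3.
Columns [4, 1, 3, 6, 2, 7, 5], r−c [-3, 1, 0, -2, 3, -1, 2], r+c [5, 3, 6, 10, 7, 13, 12] are all distinct, so no two queens attack.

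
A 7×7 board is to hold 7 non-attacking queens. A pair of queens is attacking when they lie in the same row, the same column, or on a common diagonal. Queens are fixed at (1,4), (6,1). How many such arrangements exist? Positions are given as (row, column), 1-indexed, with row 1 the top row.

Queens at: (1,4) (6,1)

2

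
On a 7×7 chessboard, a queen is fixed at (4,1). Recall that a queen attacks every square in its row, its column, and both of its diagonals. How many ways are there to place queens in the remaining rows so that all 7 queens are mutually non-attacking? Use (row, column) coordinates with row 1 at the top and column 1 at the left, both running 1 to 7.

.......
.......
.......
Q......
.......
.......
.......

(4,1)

Branch on row 1: col 2 → 2; col 3 → 1; col 5 → 0; col 6 → 2; col 7 → 1.
Sum: 2 + 1 + 0 + 2 + 1 = 6.

6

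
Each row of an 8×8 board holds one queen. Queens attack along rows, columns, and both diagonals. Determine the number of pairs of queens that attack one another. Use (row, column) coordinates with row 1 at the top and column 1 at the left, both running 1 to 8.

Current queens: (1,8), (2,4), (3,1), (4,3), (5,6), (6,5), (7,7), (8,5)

Same column: (6,5)–(8,5) (column 5).
Same diagonal: (4,3)–(6,5) (|4−6| = |3−5| = 2); (5,6)–(6,5) (|5−6| = |6−5| = 1).
Total attacking pairs: 3.

3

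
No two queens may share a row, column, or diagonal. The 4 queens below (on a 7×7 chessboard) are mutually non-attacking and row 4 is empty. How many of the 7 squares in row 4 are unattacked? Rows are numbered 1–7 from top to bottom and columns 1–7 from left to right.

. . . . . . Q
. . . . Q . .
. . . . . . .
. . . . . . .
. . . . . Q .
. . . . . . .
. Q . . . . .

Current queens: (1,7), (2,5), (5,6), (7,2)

(1,7) attacks row 4 at column 7 and diagonals 4.
(2,5) attacks row 4 at column 5 and diagonals 3, 7.
(5,6) attacks row 4 at column 6 and diagonals 5, 7.
(7,2) attacks row 4 at column 2 and diagonals 5.
Attacked columns: {2, 3, 4, 5, 6, 7}. Safe: {1}.

1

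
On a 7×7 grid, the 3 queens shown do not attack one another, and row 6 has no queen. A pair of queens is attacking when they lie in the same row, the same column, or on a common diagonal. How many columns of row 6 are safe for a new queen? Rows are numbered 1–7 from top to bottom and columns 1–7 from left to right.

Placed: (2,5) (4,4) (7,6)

(2,5) attacks row 6 at column 5 and diagonals 1.
(4,4) attacks row 6 at column 4 and diagonals 2, 6.
(7,6) attacks row 6 at column 6 and diagonals 5, 7.
Attacked columns: {1, 2, 4, 5, 6, 7}. Safe: {3}.

1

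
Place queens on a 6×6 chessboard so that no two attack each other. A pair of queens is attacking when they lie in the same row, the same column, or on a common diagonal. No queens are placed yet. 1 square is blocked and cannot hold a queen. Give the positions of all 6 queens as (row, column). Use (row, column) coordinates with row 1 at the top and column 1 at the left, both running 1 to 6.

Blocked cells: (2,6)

Row 1: Safe: 1, 2, 3, 4, 5, 6. Place at column 5.
Row 2: attacked by (1,5)→{4,5,6}. Blocked: 6. Safe: 1, 2, 3. Place at column 3.
Row 3: attacked by (1,5)→{3,5}; (2,3)→{2,3,4}. Safe: 1, 6. Place at column 1.
Row 4: attacked by (1,5)→{2,5}; (2,3)→{1,3,5}; (3,1)→{1,2}. Safe: 4, 6. Place at column 6.
Row 5: attacked by (1,5)→{1,5}; (2,3)→{3,6}; (3,1)→{1,3}; (4,6)→{5,6}. Safe: 2, 4. Place at column 4.
Row 6: attacked by (1,5)→{5}; (2,3)→{3}; (3,1)→{1,4}; (4,6)→{4,6}; (5,4)→{3,4,5}. Safe: 2. Place at column 2.
Columns [5, 3, 1, 6, 4, 2], r−c [-4, -1, 2, -2, 1, 4], r+c [6, 5, 4, 10, 9, 8] are all distinct, so no two queens attack.

(1,5) (2,3) (3,1) (4,6) (5,4) (6,2)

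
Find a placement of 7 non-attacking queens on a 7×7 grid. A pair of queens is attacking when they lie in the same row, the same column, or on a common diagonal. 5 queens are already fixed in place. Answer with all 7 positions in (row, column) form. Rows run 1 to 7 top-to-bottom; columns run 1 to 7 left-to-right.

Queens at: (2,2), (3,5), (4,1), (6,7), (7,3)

(1,6) (2,2) (3,5) (4,1) (5,4) (6,7) (7,3)

Row 1: attacked by (2,2)→{1,2,3}; (3,5)→{3,5,7}; (4,1)→{1,4}; (6,7)→{2,7}; (7,3)→{3}. Safe: 6. Place at column 6.
Row 5: attacked by (1,6)→{2,6}; (2,2)→{2,5}; (3,5)→{3,5,7}; (4,1)→{1,2}; (6,7)→{6,7}; (7,3)→{1,3,5}. Safe: 4. Place at column 4.
Columns [6, 2, 5, 1, 4, 7, 3], r−c [-5, 0, -2, 3, 1, -1, 4], r+c [7, 4, 8, 5, 9, 13, 10] are all distinct, so no two queens attack.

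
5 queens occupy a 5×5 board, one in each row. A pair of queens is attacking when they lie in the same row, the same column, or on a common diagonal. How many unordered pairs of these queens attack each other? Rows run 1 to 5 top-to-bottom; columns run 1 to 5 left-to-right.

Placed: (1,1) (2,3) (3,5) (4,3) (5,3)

4

Same column: (2,3)–(4,3) (column 3); (2,3)–(5,3) (column 3); (4,3)–(5,3) (column 3).
Same diagonal: (3,5)–(5,3) (|3−5| = |5−3| = 2).
Total attacking pairs: 4.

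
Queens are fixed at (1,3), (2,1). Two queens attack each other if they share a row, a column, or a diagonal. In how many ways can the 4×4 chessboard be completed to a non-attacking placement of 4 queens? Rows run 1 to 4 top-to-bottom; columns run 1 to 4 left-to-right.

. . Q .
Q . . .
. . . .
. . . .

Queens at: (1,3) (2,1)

Branch on row 3: col 4 → 1.
Sum: 1 = 1.

1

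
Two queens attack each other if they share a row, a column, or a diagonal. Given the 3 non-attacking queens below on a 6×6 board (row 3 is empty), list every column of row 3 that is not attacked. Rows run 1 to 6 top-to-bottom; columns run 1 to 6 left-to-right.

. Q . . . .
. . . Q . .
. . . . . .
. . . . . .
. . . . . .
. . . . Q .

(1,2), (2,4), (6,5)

columns 1, 6

(1,2) attacks row 3 at column 2 and diagonals 4.
(2,4) attacks row 3 at column 4 and diagonals 3, 5.
(6,5) attacks row 3 at column 5 and diagonals 2.
Attacked columns: {2, 3, 4, 5}. Safe: {1, 6}.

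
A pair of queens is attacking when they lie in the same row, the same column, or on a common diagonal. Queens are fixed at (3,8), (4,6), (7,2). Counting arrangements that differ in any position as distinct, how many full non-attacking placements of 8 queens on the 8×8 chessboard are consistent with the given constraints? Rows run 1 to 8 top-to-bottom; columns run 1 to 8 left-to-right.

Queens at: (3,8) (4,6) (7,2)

2

Branch on row 1: col 1 → 1; col 4 → 0; col 5 → 1; col 7 → 0.
Sum: 1 + 0 + 1 + 0 = 2.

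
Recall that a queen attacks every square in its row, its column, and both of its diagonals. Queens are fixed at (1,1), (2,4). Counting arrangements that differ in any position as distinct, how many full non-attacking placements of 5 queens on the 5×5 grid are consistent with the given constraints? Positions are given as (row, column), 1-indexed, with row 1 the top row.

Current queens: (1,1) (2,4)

1

Branch on row 3: col 2 → 1.
Sum: 1 = 1.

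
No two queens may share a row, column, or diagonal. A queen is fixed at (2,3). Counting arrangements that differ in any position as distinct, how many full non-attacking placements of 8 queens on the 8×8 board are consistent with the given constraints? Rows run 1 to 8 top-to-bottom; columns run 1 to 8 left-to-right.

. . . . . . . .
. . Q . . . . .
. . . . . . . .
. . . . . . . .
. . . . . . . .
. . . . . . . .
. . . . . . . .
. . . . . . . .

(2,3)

Branch on row 1: col 1 → 0; col 5 → 3; col 6 → 8; col 7 → 2; col 8 → 1.
Sum: 0 + 3 + 8 + 2 + 1 = 14.

14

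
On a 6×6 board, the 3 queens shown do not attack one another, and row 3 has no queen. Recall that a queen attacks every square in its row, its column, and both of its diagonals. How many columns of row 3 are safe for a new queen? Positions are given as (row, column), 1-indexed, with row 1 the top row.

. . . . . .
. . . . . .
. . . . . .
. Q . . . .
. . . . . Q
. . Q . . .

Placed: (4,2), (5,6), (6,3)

(4,2) attacks row 3 at column 2 and diagonals 1, 3.
(5,6) attacks row 3 at column 6 and diagonals 4.
(6,3) attacks row 3 at column 3 and diagonals 6.
Attacked columns: {1, 2, 3, 4, 6}. Safe: {5}.

1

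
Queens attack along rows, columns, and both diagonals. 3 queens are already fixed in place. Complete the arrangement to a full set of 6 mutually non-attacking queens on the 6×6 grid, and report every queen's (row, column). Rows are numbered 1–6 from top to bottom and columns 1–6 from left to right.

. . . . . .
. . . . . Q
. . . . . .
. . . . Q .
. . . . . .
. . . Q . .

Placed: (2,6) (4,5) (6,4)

(1,3) (2,6) (3,2) (4,5) (5,1) (6,4)

Row 1: attacked by (2,6)→{5,6}; (4,5)→{2,5}; (6,4)→{4}. Safe: 1, 3. Place at column 3.
Row 3: attacked by (1,3)→{1,3,5}; (2,6)→{5,6}; (4,5)→{4,5,6}; (6,4)→{1,4}. Safe: 2. Place at column 2.
Row 5: attacked by (1,3)→{3}; (2,6)→{3,6}; (3,2)→{2,4}; (4,5)→{4,5,6}; (6,4)→{3,4,5}. Safe: 1. Place at column 1.
Columns [3, 6, 2, 5, 1, 4], r−c [-2, -4, 1, -1, 4, 2], r+c [4, 8, 5, 9, 6, 10] are all distinct, so no two queens attack.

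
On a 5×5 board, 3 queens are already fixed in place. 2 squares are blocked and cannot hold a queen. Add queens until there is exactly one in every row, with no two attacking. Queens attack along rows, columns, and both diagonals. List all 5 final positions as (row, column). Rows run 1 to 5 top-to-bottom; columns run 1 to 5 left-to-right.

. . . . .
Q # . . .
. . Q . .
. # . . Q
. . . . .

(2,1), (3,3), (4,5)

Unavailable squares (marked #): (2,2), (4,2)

Row 1: attacked by (2,1)→{1,2}; (3,3)→{1,3,5}; (4,5)→{2,5}. Safe: 4. Place at column 4.
Row 5: attacked by (1,4)→{4}; (2,1)→{1,4}; (3,3)→{1,3,5}; (4,5)→{4,5}. Safe: 2. Place at column 2.
Columns [4, 1, 3, 5, 2], r−c [-3, 1, 0, -1, 3], r+c [5, 3, 6, 9, 7] are all distinct, so no two queens attack.

(1,4) (2,1) (3,3) (4,5) (5,2)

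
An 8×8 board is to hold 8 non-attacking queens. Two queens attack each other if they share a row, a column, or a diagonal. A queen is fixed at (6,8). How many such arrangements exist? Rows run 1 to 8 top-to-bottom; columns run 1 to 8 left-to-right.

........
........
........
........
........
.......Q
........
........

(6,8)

Branch on row 1: col 1 → 0; col 2 → 3; col 4 → 4; col 5 → 4; col 6 → 4; col 7 → 1.
Sum: 0 + 3 + 4 + 4 + 4 + 1 = 16.

16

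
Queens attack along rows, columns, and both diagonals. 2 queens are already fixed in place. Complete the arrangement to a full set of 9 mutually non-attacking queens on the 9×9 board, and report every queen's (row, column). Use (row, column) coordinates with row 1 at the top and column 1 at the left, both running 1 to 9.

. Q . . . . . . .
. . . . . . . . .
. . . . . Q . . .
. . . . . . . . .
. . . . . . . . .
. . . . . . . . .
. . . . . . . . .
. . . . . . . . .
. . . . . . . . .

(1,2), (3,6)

(1,2) (2,8) (3,6) (4,9) (5,3) (6,1) (7,4) (8,7) (9,5)

Row 2: attacked by (1,2)→{1,2,3}; (3,6)→{5,6,7}. Safe: 4, 8, 9. Place at column 8.
Row 4: attacked by (1,2)→{2,5}; (2,8)→{6,8}; (3,6)→{5,6,7}. Safe: 1, 3, 4, 9. Place at column 9.
Row 5: attacked by (1,2)→{2,6}; (2,8)→{5,8}; (3,6)→{4,6,8}; (4,9)→{8,9}. Safe: 1, 3, 7. Place at column 3.
Row 6: attacked by (1,2)→{2,7}; (2,8)→{4,8}; (3,6)→{3,6,9}; (4,9)→{7,9}; (5,3)→{2,3,4}. Safe: 1, 5. Place at column 1.
Row 7: attacked by (1,2)→{2,8}; (2,8)→{3,8}; (3,6)→{2,6}; (4,9)→{6,9}; (5,3)→{1,3,5}; (6,1)→{1,2}. Safe: 4, 7. Place at column 4.
Row 8: attacked by (1,2)→{2,9}; (2,8)→{2,8}; (3,6)→{1,6}; (4,9)→{5,9}; (5,3)→{3,6}; (6,1)→{1,3}; (7,4)→{3,4,5}. Safe: 7. Place at column 7.
Row 9: attacked by (1,2)→{2}; (2,8)→{1,8}; (3,6)→{6}; (4,9)→{4,9}; (5,3)→{3,7}; (6,1)→{1,4}; (7,4)→{2,4,6}; (8,7)→{6,7,8}. Safe: 5. Place at column 5.
Columns [2, 8, 6, 9, 3, 1, 4, 7, 5], r−c [-1, -6, -3, -5, 2, 5, 3, 1, 4], r+c [3, 10, 9, 13, 8, 7, 11, 15, 14] are all distinct, so no two queens attack.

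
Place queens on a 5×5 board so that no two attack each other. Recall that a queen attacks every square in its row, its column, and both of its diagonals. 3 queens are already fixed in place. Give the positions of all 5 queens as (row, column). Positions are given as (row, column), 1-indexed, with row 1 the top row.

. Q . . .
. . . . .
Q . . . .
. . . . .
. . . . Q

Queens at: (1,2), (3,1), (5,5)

Row 2: attacked by (1,2)→{1,2,3}; (3,1)→{1,2}; (5,5)→{2,5}. Safe: 4. Place at column 4.
Row 4: attacked by (1,2)→{2,5}; (2,4)→{2,4}; (3,1)→{1,2}; (5,5)→{4,5}. Safe: 3. Place at column 3.
Columns [2, 4, 1, 3, 5], r−c [-1, -2, 2, 1, 0], r+c [3, 6, 4, 7, 10] are all distinct, so no two queens attack.

(1,2) (2,4) (3,1) (4,3) (5,5)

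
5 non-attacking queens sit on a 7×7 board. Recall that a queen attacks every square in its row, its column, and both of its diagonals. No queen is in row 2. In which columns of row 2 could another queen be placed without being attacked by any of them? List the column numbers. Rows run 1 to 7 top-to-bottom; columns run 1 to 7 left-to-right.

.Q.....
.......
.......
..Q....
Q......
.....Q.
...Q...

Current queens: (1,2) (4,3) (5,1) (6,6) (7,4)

columns 7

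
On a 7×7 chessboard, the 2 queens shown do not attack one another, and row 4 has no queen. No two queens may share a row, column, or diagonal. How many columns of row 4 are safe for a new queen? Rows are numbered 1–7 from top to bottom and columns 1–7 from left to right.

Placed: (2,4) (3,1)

3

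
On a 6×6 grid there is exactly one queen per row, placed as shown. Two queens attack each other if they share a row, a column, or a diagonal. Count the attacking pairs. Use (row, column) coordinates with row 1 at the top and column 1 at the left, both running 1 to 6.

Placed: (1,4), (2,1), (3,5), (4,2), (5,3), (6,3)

Same column: (5,3)–(6,3) (column 3).
Same diagonal: (3,5)–(5,3) (|3−5| = |5−3| = 2); (4,2)–(5,3) (|4−5| = |2−3| = 1).
Total attacking pairs: 3.

3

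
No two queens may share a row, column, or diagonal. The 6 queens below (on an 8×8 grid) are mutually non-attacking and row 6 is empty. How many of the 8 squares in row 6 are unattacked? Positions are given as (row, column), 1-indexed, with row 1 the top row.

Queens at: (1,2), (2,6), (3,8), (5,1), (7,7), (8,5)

1

(1,2) attacks row 6 at column 2 and diagonals 7.
(2,6) attacks row 6 at column 6 and diagonals 2.
(3,8) attacks row 6 at column 8 and diagonals 5.
(5,1) attacks row 6 at column 1 and diagonals 2.
(7,7) attacks row 6 at column 7 and diagonals 6, 8.
(8,5) attacks row 6 at column 5 and diagonals 3, 7.
Attacked columns: {1, 2, 3, 5, 6, 7, 8}. Safe: {4}.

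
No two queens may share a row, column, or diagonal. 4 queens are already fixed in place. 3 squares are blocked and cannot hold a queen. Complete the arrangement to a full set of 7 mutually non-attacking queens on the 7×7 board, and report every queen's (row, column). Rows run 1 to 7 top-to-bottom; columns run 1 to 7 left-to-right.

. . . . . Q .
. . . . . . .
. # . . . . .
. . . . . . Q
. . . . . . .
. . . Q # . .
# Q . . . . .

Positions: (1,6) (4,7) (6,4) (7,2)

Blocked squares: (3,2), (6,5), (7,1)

(1,6) (2,3) (3,5) (4,7) (5,1) (6,4) (7,2)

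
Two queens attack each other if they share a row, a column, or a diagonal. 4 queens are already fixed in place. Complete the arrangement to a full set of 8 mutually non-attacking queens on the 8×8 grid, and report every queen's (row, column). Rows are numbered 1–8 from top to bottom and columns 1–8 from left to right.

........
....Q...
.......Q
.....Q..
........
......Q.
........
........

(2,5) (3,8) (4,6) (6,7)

Row 1: attacked by (2,5)→{4,5,6}; (3,8)→{6,8}; (4,6)→{3,6}; (6,7)→{2,7}. Safe: 1. Place at column 1.
Row 5: attacked by (1,1)→{1,5}; (2,5)→{2,5,8}; (3,8)→{6,8}; (4,6)→{5,6,7}; (6,7)→{6,7,8}. Safe: 3, 4. Place at column 3.
Row 7: attacked by (1,1)→{1,7}; (2,5)→{5}; (3,8)→{4,8}; (4,6)→{3,6}; (5,3)→{1,3,5}; (6,7)→{6,7,8}. Safe: 2. Place at column 2.
Row 8: attacked by (1,1)→{1,8}; (2,5)→{5}; (3,8)→{3,8}; (4,6)→{2,6}; (5,3)→{3,6}; (6,7)→{5,7}; (7,2)→{1,2,3}. Safe: 4. Place at column 4.
Columns [1, 5, 8, 6, 3, 7, 2, 4], r−c [0, -3, -5, -2, 2, -1, 5, 4], r+c [2, 7, 11, 10, 8, 13, 9, 12] are all distinct, so no two queens attack.

(1,1) (2,5) (3,8) (4,6) (5,3) (6,7) (7,2) (8,4)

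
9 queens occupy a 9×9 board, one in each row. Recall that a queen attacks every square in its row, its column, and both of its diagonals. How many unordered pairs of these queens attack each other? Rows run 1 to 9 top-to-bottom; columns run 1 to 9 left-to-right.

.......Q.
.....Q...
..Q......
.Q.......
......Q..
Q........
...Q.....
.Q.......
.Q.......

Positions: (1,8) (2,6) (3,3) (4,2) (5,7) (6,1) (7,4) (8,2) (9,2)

5

Same column: (4,2)–(8,2) (column 2); (4,2)–(9,2) (column 2); (8,2)–(9,2) (column 2).
Same diagonal: (3,3)–(4,2) (|3−4| = |3−2| = 1); (7,4)–(9,2) (|7−9| = |4−2| = 2).
Total attacking pairs: 5.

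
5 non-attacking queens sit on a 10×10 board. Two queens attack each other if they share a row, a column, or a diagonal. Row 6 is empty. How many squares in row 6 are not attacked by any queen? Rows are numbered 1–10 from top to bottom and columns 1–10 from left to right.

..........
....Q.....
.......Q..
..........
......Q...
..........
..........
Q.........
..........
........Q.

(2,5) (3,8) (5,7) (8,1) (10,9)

3

(2,5) attacks row 6 at column 5 and diagonals 1, 9.
(3,8) attacks row 6 at column 8 and diagonals 5.
(5,7) attacks row 6 at column 7 and diagonals 6, 8.
(8,1) attacks row 6 at column 1 and diagonals 3.
(10,9) attacks row 6 at column 9 and diagonals 5.
Attacked columns: {1, 3, 5, 6, 7, 8, 9}. Safe: {2, 4, 10}.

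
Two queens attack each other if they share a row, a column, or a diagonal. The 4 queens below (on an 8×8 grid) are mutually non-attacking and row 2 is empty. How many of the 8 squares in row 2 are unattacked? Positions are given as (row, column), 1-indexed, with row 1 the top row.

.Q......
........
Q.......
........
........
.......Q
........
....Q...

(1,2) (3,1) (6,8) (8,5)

2

(1,2) attacks row 2 at column 2 and diagonals 1, 3.
(3,1) attacks row 2 at column 1 and diagonals 2.
(6,8) attacks row 2 at column 8 and diagonals 4.
(8,5) attacks row 2 at column 5.
Attacked columns: {1, 2, 3, 4, 5, 8}. Safe: {6, 7}.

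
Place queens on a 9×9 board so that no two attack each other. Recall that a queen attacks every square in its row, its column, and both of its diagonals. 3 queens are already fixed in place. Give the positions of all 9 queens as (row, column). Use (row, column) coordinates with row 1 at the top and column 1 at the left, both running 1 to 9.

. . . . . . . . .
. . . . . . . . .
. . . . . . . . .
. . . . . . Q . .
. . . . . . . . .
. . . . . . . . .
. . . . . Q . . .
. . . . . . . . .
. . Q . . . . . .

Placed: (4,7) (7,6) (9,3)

Row 1: attacked by (4,7)→{4,7}; (7,6)→{6}; (9,3)→{3}. Safe: 1, 2, 5, 8, 9. Place at column 8.
Row 2: attacked by (1,8)→{7,8,9}; (4,7)→{5,7,9}; (7,6)→{1,6}; (9,3)→{3}. Safe: 2, 4. Place at column 2.
Row 3: attacked by (1,8)→{6,8}; (2,2)→{1,2,3}; (4,7)→{6,7,8}; (7,6)→{2,6}; (9,3)→{3,9}. Safe: 4, 5. Place at column 5.
Row 5: attacked by (1,8)→{4,8}; (2,2)→{2,5}; (3,5)→{3,5,7}; (4,7)→{6,7,8}; (7,6)→{4,6,8}; (9,3)→{3,7}. Safe: 1, 9. Place at column 1.
Row 6: attacked by (1,8)→{3,8}; (2,2)→{2,6}; (3,5)→{2,5,8}; (4,7)→{5,7,9}; (5,1)→{1,2}; (7,6)→{5,6,7}; (9,3)→{3,6}. Safe: 4. Place at column 4.
Row 8: attacked by (1,8)→{1,8}; (2,2)→{2,8}; (3,5)→{5}; (4,7)→{3,7}; (5,1)→{1,4}; (6,4)→{2,4,6}; (7,6)→{5,6,7}; (9,3)→{2,3,4}. Safe: 9. Place at column 9.
Columns [8, 2, 5, 7, 1, 4, 6, 9, 3], r−c [-7, 0, -2, -3, 4, 2, 1, -1, 6], r+c [9, 4, 8, 11, 6, 10, 13, 17, 12] are all distinct, so no two queens attack.

(1,8) (2,2) (3,5) (4,7) (5,1) (6,4) (7,6) (8,9) (9,3)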